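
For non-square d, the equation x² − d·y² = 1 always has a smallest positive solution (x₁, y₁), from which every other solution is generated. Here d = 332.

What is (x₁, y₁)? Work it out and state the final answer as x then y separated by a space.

13447 738

[18; 4,1,1,8,1,1,4,36] for √332; ℓ=8 ⇒ convergent index 7
a_0=18:  p_0=18·1+0=18,  q_0=18·0+1=1
a_1=4:  p_1=4·18+1=73,  q_1=4·1+0=4
a_2=1:  p_2=1·73+18=91,  q_2=1·4+1=5
a_3=1:  p_3=1·91+73=164,  q_3=1·5+4=9
…
a_5=1:  p_5=1·1403+164=1567,  q_5=1·77+9=86
a_6=1:  p_6=1·1567+1403=2970,  q_6=1·86+77=163
a_7=4:  p_7=4·2970+1567=13447,  q_7=4·163+86=738
→ (13447, 738).  Check: 13447²=180821809, 332·738²=180821808, difference 1.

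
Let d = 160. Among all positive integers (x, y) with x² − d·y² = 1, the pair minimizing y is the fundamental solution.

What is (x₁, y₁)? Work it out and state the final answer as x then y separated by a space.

721 57

[12; 1,1,1,5,1,1,1,24] for √160; ℓ=8 ⇒ convergent index 7
step 0: (12, 1)  from 12·(1,0) + (0,1)
…
step 2: (25, 2)  from 1·(13,1) + (12,1)
step 3: (38, 3)  from 1·(25,2) + (13,1)
…
step 5: (253, 20)  from 1·(215,17) + (38,3)
step 6: (468, 37)  from 1·(253,20) + (215,17)
step 7: (721, 57)  from 1·(468,37) + (253,20)
fundamental: x₁=721, y₁=57  (since 519841 − 160·3249 = 1)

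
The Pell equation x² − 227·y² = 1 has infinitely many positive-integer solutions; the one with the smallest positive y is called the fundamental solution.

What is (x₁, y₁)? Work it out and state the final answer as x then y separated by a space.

226 15

√227 → a₀=15, period (15,30); ℓ=2 even so k=1
step 0: (15, 1)  from 15·(1,0) + (0,1)
step 1: (226, 15)  from 15·(15,1) + (1,0)
(x₁, y₁) = (226, 15);  226² − 227·15² = 1 ✓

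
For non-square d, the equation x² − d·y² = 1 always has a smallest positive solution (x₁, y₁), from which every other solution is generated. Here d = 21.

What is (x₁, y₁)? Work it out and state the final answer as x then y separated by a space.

d=21: √d = [4; 1,1,2,1,1,8] (ℓ=6, even), read p_5/q_5
k=0  a_k=4  p_k/q_k = 4/1
…
k=2  a_k=1  p_k/q_k = 9/2
…
k=4  a_k=1  p_k/q_k = 32/7
k=5  a_k=1  p_k/q_k = 55/12
(x₁, y₁) = (55, 12);  55² − 21·12² = 1 ✓

55 12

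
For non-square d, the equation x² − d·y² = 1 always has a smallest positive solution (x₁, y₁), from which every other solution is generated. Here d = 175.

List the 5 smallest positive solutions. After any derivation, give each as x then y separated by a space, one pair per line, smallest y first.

[13; 4,2,1,2,4,26] for √175; ℓ=6 ⇒ convergent index 5
a_0=13:  p_0=13·1+0=13,  q_0=13·0+1=1
…
a_2=2:  p_2=2·53+13=119,  q_2=2·4+1=9
a_3=1:  p_3=1·119+53=172,  q_3=1·9+4=13
a_4=2:  p_4=2·172+119=463,  q_4=2·13+9=35
a_5=4:  p_5=4·463+172=2024,  q_5=4·35+13=153
fundamental: x₁=2024, y₁=153  (since 4096576 − 175·23409 = 1)
(x_2, y_2) = (2024·2024 + 175·153·153, 2024·153 + 153·2024) = (8193151, 619344)
(x_3, y_3) = (2024·8193151 + 175·153·619344, 2024·619344 + 153·8193151) = (33165873224, 2507104359)
(x_4, y_4) = (2024·33165873224 + 175·153·2507104359, 2024·2507104359 + 153·33165873224) = (134255446617601, 10148757825888)
(x_5, y_5) = (2024·134255446617601 + 175·153·10148757825888, 2024·10148757825888 + 153·134255446617601) = (543466014742175624, 41082169172090265)

2024 153
8193151 619344
33165873224 2507104359
134255446617601 10148757825888
543466014742175624 41082169172090265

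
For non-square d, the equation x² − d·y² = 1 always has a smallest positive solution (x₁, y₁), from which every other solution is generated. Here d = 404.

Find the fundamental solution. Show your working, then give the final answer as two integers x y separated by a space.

201 10

d=404: √d = [20; 10,40] (ℓ=2, even), read p_1/q_1
i=0: a=20 ⇒ p=20, q=1
i=1: a=10 ⇒ p=201, q=10
(x₁, y₁) = (201, 10);  201² − 404·10² = 1 ✓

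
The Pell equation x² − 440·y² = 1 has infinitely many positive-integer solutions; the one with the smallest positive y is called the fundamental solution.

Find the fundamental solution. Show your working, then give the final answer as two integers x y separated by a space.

√440 → a₀=20, period (1,40); ℓ=2 even so k=1
step 0: (20, 1)  from 20·(1,0) + (0,1)
step 1: (21, 1)  from 1·(20,1) + (1,0)
→ (21, 1).  Check: 21²=441, 440·1²=440, difference 1.

21 1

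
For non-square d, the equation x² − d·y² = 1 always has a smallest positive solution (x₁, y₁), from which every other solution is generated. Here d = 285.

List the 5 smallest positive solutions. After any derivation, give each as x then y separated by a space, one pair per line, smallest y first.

√285 = [16; 1,7,2,7,1,32, …], period ℓ=6 (even) → k=5
step 0: (16, 1)  from 16·(1,0) + (0,1)
…
step 2: (135, 8)  from 7·(17,1) + (16,1)
step 3: (287, 17)  from 2·(135,8) + (17,1)
step 4: (2144, 127)  from 7·(287,17) + (135,8)
step 5: (2431, 144)  from 1·(2144,127) + (287,17)
→ (2431, 144).  Check: 2431²=5909761, 285·144²=5909760, difference 1.
(x_2, y_2) = (2431·2431 + 285·144·144, 2431·144 + 144·2431) = (11819521, 700128)
(x_3, y_3) = (2431·11819521 + 285·144·700128, 2431·700128 + 144·11819521) = (57466508671, 3404022192)
(x_4, y_4) = (2431·57466508671 + 285·144·3404022192, 2431·3404022192 + 144·57466508671) = (279402153338881, 16550355197376)
(x_5, y_5) = (2431·279402153338881 + 285·144·16550355197376, 2431·16550355197376 + 144·279402153338881) = (1358453212067130751, 80467823565619920)

2431 144
11819521 700128
57466508671 3404022192
279402153338881 16550355197376
1358453212067130751 80467823565619920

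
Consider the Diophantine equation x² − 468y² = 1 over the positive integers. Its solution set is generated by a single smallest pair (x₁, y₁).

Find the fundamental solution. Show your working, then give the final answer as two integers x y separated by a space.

√468 → a₀=21, period (1,1,1,2,1,1,1,42); ℓ=8 even so k=7
step 0: (21, 1)  from 21·(1,0) + (0,1)
step 1: (22, 1)  from 1·(21,1) + (1,0)
…
step 4: (173, 8)  from 2·(65,3) + (43,2)
…
step 6: (411, 19)  from 1·(238,11) + (173,8)
step 7: (649, 30)  from 1·(411,19) + (238,11)
→ (649, 30).  Check: 649²=421201, 468·30²=421200, difference 1.

649 30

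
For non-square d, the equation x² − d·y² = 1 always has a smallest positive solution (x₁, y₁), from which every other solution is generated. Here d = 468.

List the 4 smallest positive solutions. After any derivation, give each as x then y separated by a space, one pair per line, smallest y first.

649 30
842401 38940
1093435849 50544090
1419278889601 65606189880

√468 → a₀=21, period (1,1,1,2,1,1,1,42); ℓ=8 even so k=7
a_0=21:  p_0=21·1+0=21,  q_0=21·0+1=1
…
a_4=2:  p_4=2·65+43=173,  q_4=2·3+2=8
…
a_6=1:  p_6=1·238+173=411,  q_6=1·11+8=19
a_7=1:  p_7=1·411+238=649,  q_7=1·19+11=30
→ (649, 30).  Check: 649²=421201, 468·30²=421200, difference 1.
k=2:  x_2 = 649·649+468·30·30 = 842401,  y_2 = 649·30+30·649 = 38940
k=3:  x_3 = 649·842401+468·30·38940 = 1093435849,  y_3 = 649·38940+30·842401 = 50544090
k=4:  x_4 = 649·1093435849+468·30·50544090 = 1419278889601,  y_4 = 649·50544090+30·1093435849 = 65606189880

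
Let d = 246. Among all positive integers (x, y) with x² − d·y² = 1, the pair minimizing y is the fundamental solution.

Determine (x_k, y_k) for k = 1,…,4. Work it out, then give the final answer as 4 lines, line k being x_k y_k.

√246 → a₀=15, period (1,2,5,1,14,1,5,2,1,30); ℓ=10 even so k=9
step 0: (15, 1)  from 15·(1,0) + (0,1)
…
step 5: (4423, 282)  from 14·(298,19) + (251,16)
…
step 8: (60777, 3875)  from 2·(28028,1787) + (4721,301)
step 9: (88805, 5662)  from 1·(60777,3875) + (28028,1787)
(x₁, y₁) = (88805, 5662);  88805² − 246·5662² = 1 ✓
(x_2, y_2) = (88805·88805 + 246·5662·5662, 88805·5662 + 5662·88805) = (15772656049, 1005627820)
(x_3, y_3) = (88805·15772656049 + 246·5662·1005627820, 88805·1005627820 + 5662·15772656049) = (2801381440774085, 178609557104538)
(x_4, y_4) = (88805·2801381440774085 + 246·5662·178609557104538, 88805·178609557104538 + 5662·2801381440774085) = (497553357680112580801, 31722843436331366360)

88805 5662
15772656049 1005627820
2801381440774085 178609557104538
497553357680112580801 31722843436331366360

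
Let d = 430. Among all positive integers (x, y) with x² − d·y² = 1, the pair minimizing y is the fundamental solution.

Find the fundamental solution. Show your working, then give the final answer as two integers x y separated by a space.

√430 = [20; 1,2,1,3,1,…,2,1,40, …], period ℓ=14 (even) → k=13
k=0  a_k=20  p_k/q_k = 20/1
…
k=4  a_k=3  p_k/q_k = 311/15
k=5  a_k=1  p_k/q_k = 394/19
k=6  a_k=6  p_k/q_k = 2675/129
…
k=9  a_k=1  p_k/q_k = 155233/7486
k=10  a_k=3  p_k/q_k = 599138/28893
k=11  a_k=1  p_k/q_k = 754371/36379
k=12  a_k=2  p_k/q_k = 2107880/101651
k=13  a_k=1  p_k/q_k = 2862251/138030
→ (2862251, 138030).  Check: 2862251²=8192480787001, 430·138030²=8192480787000, difference 1.

2862251 138030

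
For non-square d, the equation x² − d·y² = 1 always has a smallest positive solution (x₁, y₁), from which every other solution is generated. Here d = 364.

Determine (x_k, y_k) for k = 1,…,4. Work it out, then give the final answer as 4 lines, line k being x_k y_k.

√364 = [19; 12,1,2,3,1,8,1,3,2,1,12,38, …], period ℓ=12 (even) → k=11
i=0: a=19 ⇒ p=19, q=1
i=1: a=12 ⇒ p=229, q=12
i=2: a=1 ⇒ p=248, q=13
i=3: a=2 ⇒ p=725, q=38
…
i=6: a=8 ⇒ p=27607, q=1447
…
i=8: a=3 ⇒ p=119872, q=6283
…
i=10: a=1 ⇒ p=390371, q=20461
i=11: a=12 ⇒ p=4954951, q=259710
fundamental: x₁=4954951, y₁=259710  (since 24551539412401 − 364·67449284100 = 1)
n=2: (4954951,259710)∘(4954951,259710) = (4954951·4954951+364·259710·259710, 4954951·259710+259710·4954951) = (49103078824801,2573700648420)
n=3: (49103078824801,2573700648420)∘(4954951,259710) = (4954951·49103078824801+364·259710·2573700648420, 4954951·2573700648420+259710·49103078824801) = (486606699052048124551,25505121203178395130)
n=4: (486606699052048124551,25505121203178395130)∘(4954951,259710) = (4954951·486606699052048124551+364·259710·25505121203178395130, 4954951·25505121203178395130+259710·486606699052048124551) = (4822224700149240710505379201,252753251621617410554928840)

4954951 259710
49103078824801 2573700648420
486606699052048124551 25505121203178395130
4822224700149240710505379201 252753251621617410554928840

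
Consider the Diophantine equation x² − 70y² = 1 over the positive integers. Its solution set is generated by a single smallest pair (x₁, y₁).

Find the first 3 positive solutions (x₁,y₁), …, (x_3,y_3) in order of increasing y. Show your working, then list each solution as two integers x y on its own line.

√70 = [8; 2,1,2,1,2,16, …], period ℓ=6 (even) → k=5
i=0: a=8 ⇒ p=8, q=1
i=1: a=2 ⇒ p=17, q=2
…
i=3: a=2 ⇒ p=67, q=8
i=4: a=1 ⇒ p=92, q=11
i=5: a=2 ⇒ p=251, q=30
fundamental: x₁=251, y₁=30  (since 63001 − 70·900 = 1)
n=2: (251,30)∘(251,30) = (251·251+70·30·30, 251·30+30·251) = (126001,15060)
n=3: (126001,15060)∘(251,30) = (251·126001+70·30·15060, 251·15060+30·126001) = (63252251,7560090)

251 30
126001 15060
63252251 7560090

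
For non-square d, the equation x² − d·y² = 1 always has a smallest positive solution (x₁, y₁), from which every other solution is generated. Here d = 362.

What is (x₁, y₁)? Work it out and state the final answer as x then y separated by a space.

723 38

√362 → a₀=19, period (38); ℓ=1 odd so k=1
step 0: (19, 1)  from 19·(1,0) + (0,1)
step 1: (723, 38)  from 38·(19,1) + (1,0)
→ (723, 38).  Check: 723²=522729, 362·38²=522728, difference 1.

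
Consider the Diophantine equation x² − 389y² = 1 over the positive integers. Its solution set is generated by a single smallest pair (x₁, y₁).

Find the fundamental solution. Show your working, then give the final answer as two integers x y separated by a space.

d=389: √d = [19; 1,2,1,1,1,1,2,1,38] (ℓ=9, odd), read p_17/q_17
step 0: (19, 1)  from 19·(1,0) + (0,1)
…
step 6: (355, 18)  from 1·(217,11) + (138,7)
step 7: (927, 47)  from 2·(355,18) + (217,11)
step 8: (1282, 65)  from 1·(927,47) + (355,18)
step 9: (49643, 2517)  from 38·(1282,65) + (927,47)
…
step 11: (151493, 7681)  from 2·(50925,2582) + (49643,2517)
step 12: (202418, 10263)  from 1·(151493,7681) + (50925,2582)
step 13: (353911, 17944)  from 1·(202418,10263) + (151493,7681)
step 14: (556329, 28207)  from 1·(353911,17944) + (202418,10263)
step 15: (910240, 46151)  from 1·(556329,28207) + (353911,17944)
step 16: (2376809, 120509)  from 2·(910240,46151) + (556329,28207)
step 17: (3287049, 166660)  from 1·(2376809,120509) + (910240,46151)
→ (3287049, 166660).  Check: 3287049²=10804691128401, 389·166660²=10804691128400, difference 1.

3287049 166660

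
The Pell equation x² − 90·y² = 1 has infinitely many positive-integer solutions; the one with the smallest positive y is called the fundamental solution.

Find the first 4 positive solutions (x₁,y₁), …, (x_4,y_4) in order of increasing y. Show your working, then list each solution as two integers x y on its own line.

[9; 2,18] for √90; ℓ=2 ⇒ convergent index 1
k=0  a_k=9  p_k/q_k = 9/1
k=1  a_k=2  p_k/q_k = 19/2
→ (19, 2).  Check: 19²=361, 90·2²=360, difference 1.
k=2:  x_2 = 19·19+90·2·2 = 721,  y_2 = 19·2+2·19 = 76
k=3:  x_3 = 19·721+90·2·76 = 27379,  y_3 = 19·76+2·721 = 2886
k=4:  x_4 = 19·27379+90·2·2886 = 1039681,  y_4 = 19·2886+2·27379 = 109592

19 2
721 76
27379 2886
1039681 109592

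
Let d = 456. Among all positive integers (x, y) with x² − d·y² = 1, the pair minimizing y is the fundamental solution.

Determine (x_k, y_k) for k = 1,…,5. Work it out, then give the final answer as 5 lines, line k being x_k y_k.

d=456: √d = [21; 2,1,4,1,2,42] (ℓ=6, even), read p_5/q_5
i=0: a=21 ⇒ p=21, q=1
…
i=4: a=1 ⇒ p=363, q=17
i=5: a=2 ⇒ p=1025, q=48
fundamental: x₁=1025, y₁=48  (since 1050625 − 456·2304 = 1)
(x_2, y_2) = (1025·1025 + 456·48·48, 1025·48 + 48·1025) = (2101249, 98400)
(x_3, y_3) = (1025·2101249 + 456·48·98400, 1025·98400 + 48·2101249) = (4307559425, 201719952)
(x_4, y_4) = (1025·4307559425 + 456·48·201719952, 1025·201719952 + 48·4307559425) = (8830494720001, 413525803200)
(x_5, y_5) = (1025·8830494720001 + 456·48·413525803200, 1025·413525803200 + 48·8830494720001) = (18102509868442625, 847727694840048)

1025 48
2101249 98400
4307559425 201719952
8830494720001 413525803200
18102509868442625 847727694840048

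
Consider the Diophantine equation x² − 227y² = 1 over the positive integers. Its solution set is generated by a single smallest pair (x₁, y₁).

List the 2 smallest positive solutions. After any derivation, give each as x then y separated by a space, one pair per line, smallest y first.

226 15
102151 6780

d=227: √d = [15; 15,30] (ℓ=2, even), read p_1/q_1
i=0: a=15 ⇒ p=15, q=1
i=1: a=15 ⇒ p=226, q=15
→ (226, 15).  Check: 226²=51076, 227·15²=51075, difference 1.
k=2:  x_2 = 226·226+227·15·15 = 102151,  y_2 = 226·15+15·226 = 6780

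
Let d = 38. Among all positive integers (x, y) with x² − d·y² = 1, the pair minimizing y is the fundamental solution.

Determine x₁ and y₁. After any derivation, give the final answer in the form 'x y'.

[6; 6,12] for √38; ℓ=2 ⇒ convergent index 1
i=0: a=6 ⇒ p=6, q=1
i=1: a=6 ⇒ p=37, q=6
→ (37, 6).  Check: 37²=1369, 38·6²=1368, difference 1.

37 6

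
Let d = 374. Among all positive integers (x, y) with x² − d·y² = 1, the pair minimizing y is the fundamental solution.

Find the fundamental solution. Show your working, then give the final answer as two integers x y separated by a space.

√374 → a₀=19, period (2,1,18,1,2,38); ℓ=6 even so k=5
k=0  a_k=19  p_k/q_k = 19/1
k=1  a_k=2  p_k/q_k = 39/2
k=2  a_k=1  p_k/q_k = 58/3
k=3  a_k=18  p_k/q_k = 1083/56
k=4  a_k=1  p_k/q_k = 1141/59
k=5  a_k=2  p_k/q_k = 3365/174
→ (3365, 174).  Check: 3365²=11323225, 374·174²=11323224, difference 1.

3365 174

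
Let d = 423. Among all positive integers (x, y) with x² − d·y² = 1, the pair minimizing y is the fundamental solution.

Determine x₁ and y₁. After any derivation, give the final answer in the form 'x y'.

√423 → a₀=20, period (1,1,3,4,3,1,1,40); ℓ=8 even so k=7
i=0: a=20 ⇒ p=20, q=1
i=1: a=1 ⇒ p=21, q=1
…
i=3: a=3 ⇒ p=144, q=7
…
i=5: a=3 ⇒ p=1995, q=97
i=6: a=1 ⇒ p=2612, q=127
i=7: a=1 ⇒ p=4607, q=224
→ (4607, 224).  Check: 4607²=21224449, 423·224²=21224448, difference 1.

4607 224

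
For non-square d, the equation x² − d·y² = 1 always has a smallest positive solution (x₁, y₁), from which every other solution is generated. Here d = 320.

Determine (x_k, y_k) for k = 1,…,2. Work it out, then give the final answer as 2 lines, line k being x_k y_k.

d=320: √d = [17; 1,7,1,34] (ℓ=4, even), read p_3/q_3
i=0: a=17 ⇒ p=17, q=1
…
i=2: a=7 ⇒ p=143, q=8
i=3: a=1 ⇒ p=161, q=9
→ (161, 9).  Check: 161²=25921, 320·9²=25920, difference 1.
(x_2, y_2) = (161·161 + 320·9·9, 161·9 + 9·161) = (51841, 2898)

161 9
51841 2898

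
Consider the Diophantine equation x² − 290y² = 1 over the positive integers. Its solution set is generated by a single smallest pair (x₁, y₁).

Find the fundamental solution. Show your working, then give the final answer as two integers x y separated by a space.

579 34

d=290: √d = [17; 34] (ℓ=1, odd), read p_1/q_1
k=0  a_k=17  p_k/q_k = 17/1
k=1  a_k=34  p_k/q_k = 579/34
(x₁, y₁) = (579, 34);  579² − 290·34² = 1 ✓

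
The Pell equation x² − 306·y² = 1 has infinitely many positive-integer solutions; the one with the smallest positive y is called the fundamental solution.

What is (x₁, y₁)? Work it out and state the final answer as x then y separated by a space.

35 2

[17; 2,34] for √306; ℓ=2 ⇒ convergent index 1
i=0: a=17 ⇒ p=17, q=1
i=1: a=2 ⇒ p=35, q=2
fundamental: x₁=35, y₁=2  (since 1225 − 306·4 = 1)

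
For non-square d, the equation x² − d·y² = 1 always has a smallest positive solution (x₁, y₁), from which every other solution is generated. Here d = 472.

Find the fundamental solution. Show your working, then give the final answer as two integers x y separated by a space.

√472 = [21; 1,2,1,1,1,…,2,1,42, …], period ℓ=14 (even) → k=13
i=0: a=21 ⇒ p=21, q=1
…
i=2: a=2 ⇒ p=65, q=3
…
i=4: a=1 ⇒ p=152, q=7
i=5: a=1 ⇒ p=239, q=11
…
i=8: a=4 ⇒ p=24224, q=1115
i=9: a=1 ⇒ p=30003, q=1381
…
i=12: a=2 ⇒ p=222687, q=10250
i=13: a=1 ⇒ p=306917, q=14127
(x₁, y₁) = (306917, 14127);  306917² − 472·14127² = 1 ✓

306917 14127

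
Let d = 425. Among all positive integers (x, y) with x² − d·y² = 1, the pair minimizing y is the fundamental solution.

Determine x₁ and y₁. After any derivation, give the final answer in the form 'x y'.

d=425: √d = [20; 1,1,1,1,1,1,40] (ℓ=7, odd), read p_13/q_13
a_0=20:  p_0=20·1+0=20,  q_0=20·0+1=1
a_1=1:  p_1=1·20+1=21,  q_1=1·1+0=1
a_2=1:  p_2=1·21+20=41,  q_2=1·1+1=2
…
a_4=1:  p_4=1·62+41=103,  q_4=1·3+2=5
a_5=1:  p_5=1·103+62=165,  q_5=1·5+3=8
…
a_7=40:  p_7=40·268+165=10885,  q_7=40·13+8=528
a_8=1:  p_8=1·10885+268=11153,  q_8=1·528+13=541
a_9=1:  p_9=1·11153+10885=22038,  q_9=1·541+528=1069
a_10=1:  p_10=1·22038+11153=33191,  q_10=1·1069+541=1610
a_11=1:  p_11=1·33191+22038=55229,  q_11=1·1610+1069=2679
a_12=1:  p_12=1·55229+33191=88420,  q_12=1·2679+1610=4289
a_13=1:  p_13=1·88420+55229=143649,  q_13=1·4289+2679=6968
fundamental: x₁=143649, y₁=6968  (since 20635035201 − 425·48553024 = 1)

143649 6968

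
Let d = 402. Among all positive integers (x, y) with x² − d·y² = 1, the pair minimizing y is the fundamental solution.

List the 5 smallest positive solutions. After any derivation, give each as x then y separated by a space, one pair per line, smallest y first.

√402 = [20; 20,40, …], period ℓ=2 (even) → k=1
k=0  a_k=20  p_k/q_k = 20/1
k=1  a_k=20  p_k/q_k = 401/20
(x₁, y₁) = (401, 20);  401² − 402·20² = 1 ✓
(401+20√402)^2 = 321601 + 16040√402
(401+20√402)^3 = 257923601 + 12864060√402
(401+20√402)^4 = 206854406401 + 10316960080√402
(401+20√402)^5 = 165896976010001 + 8274189120100√402

401 20
321601 16040
257923601 12864060
206854406401 10316960080
165896976010001 8274189120100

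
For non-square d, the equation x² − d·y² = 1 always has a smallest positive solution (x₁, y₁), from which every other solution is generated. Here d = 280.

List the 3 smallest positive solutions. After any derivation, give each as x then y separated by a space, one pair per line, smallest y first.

251 15
126001 7530
63252251 3780045

d=280: √d = [16; 1,2,1,2,1,32] (ℓ=6, even), read p_5/q_5
a_0=16:  p_0=16·1+0=16,  q_0=16·0+1=1
a_1=1:  p_1=1·16+1=17,  q_1=1·1+0=1
…
a_3=1:  p_3=1·50+17=67,  q_3=1·3+1=4
a_4=2:  p_4=2·67+50=184,  q_4=2·4+3=11
a_5=1:  p_5=1·184+67=251,  q_5=1·11+4=15
fundamental: x₁=251, y₁=15  (since 63001 − 280·225 = 1)
n=2: (251,15)∘(251,15) = (251·251+280·15·15, 251·15+15·251) = (126001,7530)
n=3: (126001,7530)∘(251,15) = (251·126001+280·15·7530, 251·7530+15·126001) = (63252251,3780045)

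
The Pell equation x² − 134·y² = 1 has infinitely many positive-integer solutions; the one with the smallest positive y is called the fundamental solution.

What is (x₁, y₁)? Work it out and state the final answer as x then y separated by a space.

145925 12606

√134 = [11; 1,1,2,1,3,…,1,1,22, …], period ℓ=14 (even) → k=13
i=0: a=11 ⇒ p=11, q=1
…
i=2: a=1 ⇒ p=23, q=2
i=3: a=2 ⇒ p=58, q=5
…
i=6: a=1 ⇒ p=382, q=33
…
i=8: a=1 ⇒ p=4503, q=389
…
i=10: a=1 ⇒ p=22133, q=1912
i=11: a=2 ⇒ p=61896, q=5347
i=12: a=1 ⇒ p=84029, q=7259
i=13: a=1 ⇒ p=145925, q=12606
fundamental: x₁=145925, y₁=12606  (since 21294105625 − 134·158911236 = 1)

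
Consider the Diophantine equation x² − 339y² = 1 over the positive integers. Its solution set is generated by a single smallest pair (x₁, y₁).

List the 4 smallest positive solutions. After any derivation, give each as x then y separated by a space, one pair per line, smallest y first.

√339 → a₀=18, period (2,2,2,1,17,1,2,2,2,36); ℓ=10 even so k=9
i=0: a=18 ⇒ p=18, q=1
i=1: a=2 ⇒ p=37, q=2
…
i=4: a=1 ⇒ p=313, q=17
…
i=8: a=2 ⇒ p=40359, q=2192
i=9: a=2 ⇒ p=97970, q=5321
fundamental: x₁=97970, y₁=5321  (since 9598120900 − 339·28313041 = 1)
(x_2, y_2) = (97970·97970 + 339·5321·5321, 97970·5321 + 5321·97970) = (19196241799, 1042596740)
(x_3, y_3) = (97970·19196241799 + 339·5321·1042596740, 97970·1042596740 + 5321·19196241799) = (3761311617998090, 204286405230279)
(x_4, y_4) = (97970·3761311617998090 + 339·5321·204286405230279, 97970·204286405230279 + 5321·3761311617998090) = (736991398411349512801, 40027878239778270520)

97970 5321
19196241799 1042596740
3761311617998090 204286405230279
736991398411349512801 40027878239778270520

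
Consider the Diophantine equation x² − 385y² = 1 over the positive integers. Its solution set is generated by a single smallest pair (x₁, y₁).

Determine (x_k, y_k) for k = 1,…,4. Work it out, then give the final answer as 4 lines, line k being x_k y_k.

d=385: √d = [19; 1,1,1,1,1,…,1,1,38] (ℓ=16, even), read p_15/q_15
a_0=19:  p_0=19·1+0=19,  q_0=19·0+1=1
…
a_2=1:  p_2=1·20+19=39,  q_2=1·1+1=2
a_3=1:  p_3=1·39+20=59,  q_3=1·2+1=3
a_4=1:  p_4=1·59+39=98,  q_4=1·3+2=5
a_5=1:  p_5=1·98+59=157,  q_5=1·5+3=8
a_6=3:  p_6=3·157+98=569,  q_6=3·8+5=29
…
a_9=1:  p_9=1·2021+726=2747,  q_9=1·103+37=140
…
a_12=1:  p_12=1·13009+10262=23271,  q_12=1·663+523=1186
a_13=1:  p_13=1·23271+13009=36280,  q_13=1·1186+663=1849
a_14=1:  p_14=1·36280+23271=59551,  q_14=1·1849+1186=3035
a_15=1:  p_15=1·59551+36280=95831,  q_15=1·3035+1849=4884
fundamental: x₁=95831, y₁=4884  (since 9183580561 − 385·23853456 = 1)
n=2: (95831,4884)∘(95831,4884) = (95831·95831+385·4884·4884, 95831·4884+4884·95831) = (18367161121,936077208)
n=3: (18367161121,936077208)∘(95831,4884) = (95831·18367161121+385·4884·936077208, 95831·936077208+4884·18367161121) = (3520286834677271,179410429834812)
n=4: (3520286834677271,179410429834812)∘(95831,4884) = (95831·3520286834677271+385·4884·179410429834812, 95831·179410429834812+4884·3520286834677271) = (674705215289547953281,34386161802063660336)

95831 4884
18367161121 936077208
3520286834677271 179410429834812
674705215289547953281 34386161802063660336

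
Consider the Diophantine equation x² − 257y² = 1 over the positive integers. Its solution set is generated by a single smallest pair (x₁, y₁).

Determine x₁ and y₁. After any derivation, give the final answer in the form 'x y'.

d=257: √d = [16; 32] (ℓ=1, odd), read p_1/q_1
step 0: (16, 1)  from 16·(1,0) + (0,1)
step 1: (513, 32)  from 32·(16,1) + (1,0)
(x₁, y₁) = (513, 32);  513² − 257·32² = 1 ✓

513 32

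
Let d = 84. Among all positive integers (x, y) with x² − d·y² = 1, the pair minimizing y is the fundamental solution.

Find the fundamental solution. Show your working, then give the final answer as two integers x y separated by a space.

√84 → a₀=9, period (6,18); ℓ=2 even so k=1
step 0: (9, 1)  from 9·(1,0) + (0,1)
step 1: (55, 6)  from 6·(9,1) + (1,0)
fundamental: x₁=55, y₁=6  (since 3025 − 84·36 = 1)

55 6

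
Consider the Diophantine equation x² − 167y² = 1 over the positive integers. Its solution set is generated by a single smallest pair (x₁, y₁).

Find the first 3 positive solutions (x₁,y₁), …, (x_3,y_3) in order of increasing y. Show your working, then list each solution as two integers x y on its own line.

168 13
56447 4368
18966024 1467635

√167 → a₀=12, period (1,11,1,24); ℓ=4 even so k=3
i=0: a=12 ⇒ p=12, q=1
i=1: a=1 ⇒ p=13, q=1
i=2: a=11 ⇒ p=155, q=12
i=3: a=1 ⇒ p=168, q=13
fundamental: x₁=168, y₁=13  (since 28224 − 167·169 = 1)
k=2:  x_2 = 168·168+167·13·13 = 56447,  y_2 = 168·13+13·168 = 4368
k=3:  x_3 = 168·56447+167·13·4368 = 18966024,  y_3 = 168·4368+13·56447 = 1467635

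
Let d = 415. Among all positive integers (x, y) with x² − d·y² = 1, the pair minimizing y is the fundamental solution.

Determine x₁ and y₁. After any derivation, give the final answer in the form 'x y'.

18412804 903849

d=415: √d = [20; 2,1,2,4,6,…,1,2,40] (ℓ=16, even), read p_15/q_15
k=0  a_k=20  p_k/q_k = 20/1
k=1  a_k=2  p_k/q_k = 41/2
…
k=3  a_k=2  p_k/q_k = 163/8
k=4  a_k=4  p_k/q_k = 713/35
k=5  a_k=6  p_k/q_k = 4441/218
k=6  a_k=1  p_k/q_k = 5154/253
…
k=8  a_k=3  p_k/q_k = 33939/1666
k=9  a_k=1  p_k/q_k = 43534/2137
k=10  a_k=1  p_k/q_k = 77473/3803
k=11  a_k=6  p_k/q_k = 508372/24955
…
k=13  a_k=2  p_k/q_k = 4730294/232201
k=14  a_k=1  p_k/q_k = 6841255/335824
k=15  a_k=2  p_k/q_k = 18412804/903849
fundamental: x₁=18412804, y₁=903849  (since 339031351142416 − 415·816943014801 = 1)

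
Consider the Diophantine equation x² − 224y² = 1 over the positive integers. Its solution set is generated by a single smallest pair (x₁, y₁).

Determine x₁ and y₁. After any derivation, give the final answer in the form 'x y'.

15 1

d=224: √d = [14; 1,28] (ℓ=2, even), read p_1/q_1
a_0=14:  p_0=14·1+0=14,  q_0=14·0+1=1
a_1=1:  p_1=1·14+1=15,  q_1=1·1+0=1
fundamental: x₁=15, y₁=1  (since 225 − 224·1 = 1)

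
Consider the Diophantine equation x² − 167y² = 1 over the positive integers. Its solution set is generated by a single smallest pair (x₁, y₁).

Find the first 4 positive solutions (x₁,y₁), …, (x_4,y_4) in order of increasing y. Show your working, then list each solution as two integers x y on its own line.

168 13
56447 4368
18966024 1467635
6372527617 493120992

[12; 1,11,1,24] for √167; ℓ=4 ⇒ convergent index 3
i=0: a=12 ⇒ p=12, q=1
…
i=2: a=11 ⇒ p=155, q=12
i=3: a=1 ⇒ p=168, q=13
(x₁, y₁) = (168, 13);  168² − 167·13² = 1 ✓
(168+13√167)^2 = 56447 + 4368√167
(168+13√167)^3 = 18966024 + 1467635√167
(168+13√167)^4 = 6372527617 + 493120992√167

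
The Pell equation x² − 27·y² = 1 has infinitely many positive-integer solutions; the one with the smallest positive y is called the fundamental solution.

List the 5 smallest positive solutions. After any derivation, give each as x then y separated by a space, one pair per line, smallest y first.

√27 → a₀=5, period (5,10); ℓ=2 even so k=1
k=0  a_k=5  p_k/q_k = 5/1
k=1  a_k=5  p_k/q_k = 26/5
fundamental: x₁=26, y₁=5  (since 676 − 27·25 = 1)
(26+5√27)^2 = 1351 + 260√27
(26+5√27)^3 = 70226 + 13515√27
(26+5√27)^4 = 3650401 + 702520√27
(26+5√27)^5 = 189750626 + 36517525√27

26 5
1351 260
70226 13515
3650401 702520
189750626 36517525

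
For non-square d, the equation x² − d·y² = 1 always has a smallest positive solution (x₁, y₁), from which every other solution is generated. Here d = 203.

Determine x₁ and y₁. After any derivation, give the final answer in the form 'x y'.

57 4

[14; 4,28] for √203; ℓ=2 ⇒ convergent index 1
a_0=14:  p_0=14·1+0=14,  q_0=14·0+1=1
a_1=4:  p_1=4·14+1=57,  q_1=4·1+0=4
fundamental: x₁=57, y₁=4  (since 3249 − 203·16 = 1)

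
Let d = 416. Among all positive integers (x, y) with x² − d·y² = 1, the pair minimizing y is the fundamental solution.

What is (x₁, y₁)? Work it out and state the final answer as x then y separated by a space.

5201 255

[20; 2,1,1,9,1,1,2,40] for √416; ℓ=8 ⇒ convergent index 7
i=0: a=20 ⇒ p=20, q=1
i=1: a=2 ⇒ p=41, q=2
…
i=3: a=1 ⇒ p=102, q=5
…
i=5: a=1 ⇒ p=1081, q=53
i=6: a=1 ⇒ p=2060, q=101
i=7: a=2 ⇒ p=5201, q=255
fundamental: x₁=5201, y₁=255  (since 27050401 − 416·65025 = 1)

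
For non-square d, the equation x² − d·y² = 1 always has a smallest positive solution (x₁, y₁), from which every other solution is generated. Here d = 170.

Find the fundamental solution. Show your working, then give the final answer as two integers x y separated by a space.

√170 → a₀=13, period (26); ℓ=1 odd so k=1
step 0: (13, 1)  from 13·(1,0) + (0,1)
step 1: (339, 26)  from 26·(13,1) + (1,0)
(x₁, y₁) = (339, 26);  339² − 170·26² = 1 ✓

339 26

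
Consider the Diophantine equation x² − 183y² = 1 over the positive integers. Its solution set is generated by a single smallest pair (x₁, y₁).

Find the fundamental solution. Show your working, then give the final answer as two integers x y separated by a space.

√183 → a₀=13, period (1,1,8,1,1,26); ℓ=6 even so k=5
step 0: (13, 1)  from 13·(1,0) + (0,1)
step 1: (14, 1)  from 1·(13,1) + (1,0)
step 2: (27, 2)  from 1·(14,1) + (13,1)
…
step 4: (257, 19)  from 1·(230,17) + (27,2)
step 5: (487, 36)  from 1·(257,19) + (230,17)
→ (487, 36).  Check: 487²=237169, 183·36²=237168, difference 1.

487 36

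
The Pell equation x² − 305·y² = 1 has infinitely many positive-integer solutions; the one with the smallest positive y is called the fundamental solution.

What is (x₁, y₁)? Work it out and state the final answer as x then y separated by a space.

[17; 2,6,2,34] for √305; ℓ=4 ⇒ convergent index 3
i=0: a=17 ⇒ p=17, q=1
i=1: a=2 ⇒ p=35, q=2
i=2: a=6 ⇒ p=227, q=13
i=3: a=2 ⇒ p=489, q=28
→ (489, 28).  Check: 489²=239121, 305·28²=239120, difference 1.

489 28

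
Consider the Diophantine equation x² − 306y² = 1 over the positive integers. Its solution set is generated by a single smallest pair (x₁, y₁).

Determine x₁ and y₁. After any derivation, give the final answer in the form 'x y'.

35 2

[17; 2,34] for √306; ℓ=2 ⇒ convergent index 1
k=0  a_k=17  p_k/q_k = 17/1
k=1  a_k=2  p_k/q_k = 35/2
fundamental: x₁=35, y₁=2  (since 1225 − 306·4 = 1)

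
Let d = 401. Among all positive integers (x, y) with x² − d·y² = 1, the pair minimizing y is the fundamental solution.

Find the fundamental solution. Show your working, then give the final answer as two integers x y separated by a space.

801 40

[20; 40] for √401; ℓ=1 ⇒ convergent index 1
step 0: (20, 1)  from 20·(1,0) + (0,1)
step 1: (801, 40)  from 40·(20,1) + (1,0)
→ (801, 40).  Check: 801²=641601, 401·40²=641600, difference 1.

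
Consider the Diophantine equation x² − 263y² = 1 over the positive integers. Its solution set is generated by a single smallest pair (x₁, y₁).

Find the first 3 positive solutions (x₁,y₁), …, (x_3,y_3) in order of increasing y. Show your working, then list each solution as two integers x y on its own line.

139128 8579
38713200767 2387158224
10772180392483224 664241098768765

d=263: √d = [16; 4,1,1,1,1,15,1,1,1,1,4,32] (ℓ=12, even), read p_11/q_11
k=0  a_k=16  p_k/q_k = 16/1
…
k=2  a_k=1  p_k/q_k = 81/5
…
k=5  a_k=1  p_k/q_k = 373/23
k=6  a_k=15  p_k/q_k = 5822/359
…
k=8  a_k=1  p_k/q_k = 12017/741
k=9  a_k=1  p_k/q_k = 18212/1123
k=10  a_k=1  p_k/q_k = 30229/1864
k=11  a_k=4  p_k/q_k = 139128/8579
(x₁, y₁) = (139128, 8579);  139128² − 263·8579² = 1 ✓
n=2: (139128,8579)∘(139128,8579) = (139128·139128+263·8579·8579, 139128·8579+8579·139128) = (38713200767,2387158224)
n=3: (38713200767,2387158224)∘(139128,8579) = (139128·38713200767+263·8579·2387158224, 139128·2387158224+8579·38713200767) = (10772180392483224,664241098768765)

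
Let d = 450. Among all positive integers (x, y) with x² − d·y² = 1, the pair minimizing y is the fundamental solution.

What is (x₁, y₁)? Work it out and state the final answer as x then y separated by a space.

19601 924

√450 → a₀=21, period (4,1,2,4,2,1,4,42); ℓ=8 even so k=7
a_0=21:  p_0=21·1+0=21,  q_0=21·0+1=1
a_1=4:  p_1=4·21+1=85,  q_1=4·1+0=4
…
a_3=2:  p_3=2·106+85=297,  q_3=2·5+4=14
…
a_6=1:  p_6=1·2885+1294=4179,  q_6=1·136+61=197
a_7=4:  p_7=4·4179+2885=19601,  q_7=4·197+136=924
→ (19601, 924).  Check: 19601²=384199201, 450·924²=384199200, difference 1.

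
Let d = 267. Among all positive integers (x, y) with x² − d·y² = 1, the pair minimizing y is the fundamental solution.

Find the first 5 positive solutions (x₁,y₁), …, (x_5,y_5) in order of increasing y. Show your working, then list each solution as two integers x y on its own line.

2402 147
11539207 706188
55434348026 3392527005
266306596377697 16297699025832
1279336833564108362 78294142727569923

√267 → a₀=16, period (2,1,15,1,2,32); ℓ=6 even so k=5
a_0=16:  p_0=16·1+0=16,  q_0=16·0+1=1
…
a_2=1:  p_2=1·33+16=49,  q_2=1·2+1=3
a_3=15:  p_3=15·49+33=768,  q_3=15·3+2=47
a_4=1:  p_4=1·768+49=817,  q_4=1·47+3=50
a_5=2:  p_5=2·817+768=2402,  q_5=2·50+47=147
→ (2402, 147).  Check: 2402²=5769604, 267·147²=5769603, difference 1.
(2402+147√267)^2 = 11539207 + 706188√267
(2402+147√267)^3 = 55434348026 + 3392527005√267
(2402+147√267)^4 = 266306596377697 + 16297699025832√267
(2402+147√267)^5 = 1279336833564108362 + 78294142727569923√267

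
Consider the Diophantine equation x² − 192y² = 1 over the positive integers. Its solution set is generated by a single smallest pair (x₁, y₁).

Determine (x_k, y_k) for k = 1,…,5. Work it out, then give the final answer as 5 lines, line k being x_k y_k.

97 7
18817 1358
3650401 263445
708158977 51106972
137379191137 9914489123

√192 → a₀=13, period (1,5,1,26); ℓ=4 even so k=3
step 0: (13, 1)  from 13·(1,0) + (0,1)
step 1: (14, 1)  from 1·(13,1) + (1,0)
step 2: (83, 6)  from 5·(14,1) + (13,1)
step 3: (97, 7)  from 1·(83,6) + (14,1)
fundamental: x₁=97, y₁=7  (since 9409 − 192·49 = 1)
n=2: (97,7)∘(97,7) = (97·97+192·7·7, 97·7+7·97) = (18817,1358)
n=3: (18817,1358)∘(97,7) = (97·18817+192·7·1358, 97·1358+7·18817) = (3650401,263445)
n=4: (3650401,263445)∘(97,7) = (97·3650401+192·7·263445, 97·263445+7·3650401) = (708158977,51106972)
n=5: (708158977,51106972)∘(97,7) = (97·708158977+192·7·51106972, 97·51106972+7·708158977) = (137379191137,9914489123)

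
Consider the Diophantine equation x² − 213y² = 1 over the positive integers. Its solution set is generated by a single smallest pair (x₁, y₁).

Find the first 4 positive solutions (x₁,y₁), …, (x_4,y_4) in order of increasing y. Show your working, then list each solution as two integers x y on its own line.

194399 13320
75581942401 5178789360
29386108041429599 2013502945575960
11425260034216163289601 782845918228863306720

√213 = [14; 1,1,2,6,1,8,1,6,2,1,1,28, …], period ℓ=12 (even) → k=11
a_0=14:  p_0=14·1+0=14,  q_0=14·0+1=1
a_1=1:  p_1=1·14+1=15,  q_1=1·1+0=1
…
a_8=6:  p_8=6·5327+4787=36749,  q_8=6·365+328=2518
…
a_10=1:  p_10=1·78825+36749=115574,  q_10=1·5401+2518=7919
a_11=1:  p_11=1·115574+78825=194399,  q_11=1·7919+5401=13320
(x₁, y₁) = (194399, 13320);  194399² − 213·13320² = 1 ✓
(x_2, y_2) = (194399·194399 + 213·13320·13320, 194399·13320 + 13320·194399) = (75581942401, 5178789360)
(x_3, y_3) = (194399·75581942401 + 213·13320·5178789360, 194399·5178789360 + 13320·75581942401) = (29386108041429599, 2013502945575960)
(x_4, y_4) = (194399·29386108041429599 + 213·13320·2013502945575960, 194399·2013502945575960 + 13320·29386108041429599) = (11425260034216163289601, 782845918228863306720)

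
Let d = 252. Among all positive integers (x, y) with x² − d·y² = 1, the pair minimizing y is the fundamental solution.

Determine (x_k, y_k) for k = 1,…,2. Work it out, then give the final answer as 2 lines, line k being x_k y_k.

127 8
32257 2032

d=252: √d = [15; 1,6,1,30] (ℓ=4, even), read p_3/q_3
a_0=15:  p_0=15·1+0=15,  q_0=15·0+1=1
…
a_2=6:  p_2=6·16+15=111,  q_2=6·1+1=7
a_3=1:  p_3=1·111+16=127,  q_3=1·7+1=8
fundamental: x₁=127, y₁=8  (since 16129 − 252·64 = 1)
(127+8√252)^2 = 32257 + 2032√252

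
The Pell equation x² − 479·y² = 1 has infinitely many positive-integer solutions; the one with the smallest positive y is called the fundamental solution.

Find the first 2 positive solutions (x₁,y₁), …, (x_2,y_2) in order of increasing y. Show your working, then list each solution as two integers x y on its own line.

d=479: √d = [21; 1,7,1,3,2,21,2,3,1,7,1,42] (ℓ=12, even), read p_11/q_11
i=0: a=21 ⇒ p=21, q=1
i=1: a=1 ⇒ p=22, q=1
i=2: a=7 ⇒ p=175, q=8
i=3: a=1 ⇒ p=197, q=9
…
i=5: a=2 ⇒ p=1729, q=79
…
i=7: a=2 ⇒ p=75879, q=3467
…
i=10: a=7 ⇒ p=2648849, q=121029
i=11: a=1 ⇒ p=2989440, q=136591
fundamental: x₁=2989440, y₁=136591  (since 8936751513600 − 479·18657101281 = 1)
(2989440+136591√479)^2 = 17873503027199 + 816661198080√479

2989440 136591
17873503027199 816661198080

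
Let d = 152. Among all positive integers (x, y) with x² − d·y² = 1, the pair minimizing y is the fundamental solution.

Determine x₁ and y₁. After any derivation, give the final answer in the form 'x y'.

√152 = [12; 3,24, …], period ℓ=2 (even) → k=1
k=0  a_k=12  p_k/q_k = 12/1
k=1  a_k=3  p_k/q_k = 37/3
fundamental: x₁=37, y₁=3  (since 1369 − 152·9 = 1)

37 3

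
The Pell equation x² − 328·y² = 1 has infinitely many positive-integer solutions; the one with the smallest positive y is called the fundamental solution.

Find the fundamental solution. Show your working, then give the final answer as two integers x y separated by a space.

√328 → a₀=18, period (9,36); ℓ=2 even so k=1
i=0: a=18 ⇒ p=18, q=1
i=1: a=9 ⇒ p=163, q=9
(x₁, y₁) = (163, 9);  163² − 328·9² = 1 ✓

163 9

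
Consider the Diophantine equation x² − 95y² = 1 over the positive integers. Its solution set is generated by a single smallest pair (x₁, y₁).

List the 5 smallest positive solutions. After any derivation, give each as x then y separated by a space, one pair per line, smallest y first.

d=95: √d = [9; 1,2,1,18] (ℓ=4, even), read p_3/q_3
step 0: (9, 1)  from 9·(1,0) + (0,1)
step 1: (10, 1)  from 1·(9,1) + (1,0)
step 2: (29, 3)  from 2·(10,1) + (9,1)
step 3: (39, 4)  from 1·(29,3) + (10,1)
(x₁, y₁) = (39, 4);  39² − 95·4² = 1 ✓
(39+4√95)^2 = 3041 + 312√95
(39+4√95)^3 = 237159 + 24332√95
(39+4√95)^4 = 18495361 + 1897584√95
(39+4√95)^5 = 1442400999 + 147987220√95

39 4
3041 312
237159 24332
18495361 1897584
1442400999 147987220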